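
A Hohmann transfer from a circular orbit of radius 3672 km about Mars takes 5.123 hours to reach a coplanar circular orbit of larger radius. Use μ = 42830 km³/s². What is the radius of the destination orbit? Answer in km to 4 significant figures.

Transfer time t = 5.123 hours = 18442.8 s, and t = π√(a_t³/μ).
So a_t = (μ t²/π²)^(1/3) = (42830 × (18442.8)² / π²)^(1/3) = 11386 km.
Since a_t = (r₁ + r₂)/2, r₂ = 2a_t − r₁ = 2×11386 − 3672 = 19100 km.

r₂ = 19100 km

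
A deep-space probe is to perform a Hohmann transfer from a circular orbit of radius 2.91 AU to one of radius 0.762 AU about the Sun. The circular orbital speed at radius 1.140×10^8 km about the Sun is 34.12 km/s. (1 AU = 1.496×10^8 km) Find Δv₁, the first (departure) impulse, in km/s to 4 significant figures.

Δv₁ = 6.212 km/s

From the circular-orbit relation v² = μ/r at r = 1.140×10^8 km: μ = v²r = (34.12)² × 1.140×10^8 = 1.32716×10^11 km³/s².
In km: r₁ = 2.91 × 1.496×10^8 = 4.35336×10^8 km; r₂ = 0.762 × 1.496×10^8 = 1.139952×10^8 km.
The Hohmann ellipse has a_t = (r₁ + r₂)/2 = 2.746656×10^8 km.
On the circular orbit at r = 4.35336×10^8 km, v_c = √(μ/r) = 17.460 km/s.
Transfer-orbit speed at the same r (vis-viva, a = a_t): v_t = √[μ(2/r − 1/a_t)] = 11.248 km/s.
Δv₁ = |v_t − v_c| = |11.248 − 17.460| = 6.212 km/s.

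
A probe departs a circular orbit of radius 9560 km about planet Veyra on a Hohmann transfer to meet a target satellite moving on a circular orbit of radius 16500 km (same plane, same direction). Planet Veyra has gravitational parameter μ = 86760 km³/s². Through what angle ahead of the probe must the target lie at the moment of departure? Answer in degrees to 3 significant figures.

Semi-major axis of the transfer orbit: a_t = (9560 + 16500)/2 = 13030 km.
Transfer time t = π√(a_t³/μ) = 15860 s.
The target's mean motion on its circular orbit is ω₂ = √(μ/r₂³) = 1.390×10^-4 rad/s.
Angle swept by the target during transfer: ω₂·t = 2.205 rad = 126.3°.
The probe traverses 180° on the transfer ellipse, so the target must lead by 180° − 126.3° = 53.7°.

φ = 53.7°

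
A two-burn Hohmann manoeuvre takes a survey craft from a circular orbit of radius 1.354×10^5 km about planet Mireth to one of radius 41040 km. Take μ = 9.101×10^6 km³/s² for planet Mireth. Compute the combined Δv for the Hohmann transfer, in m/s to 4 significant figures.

Transfer-ellipse semi-major axis a_t = (r₁ + r₂)/2 = (1.354×10^5 + 41040)/2 = 88220 km.
At r₁ the circular-orbit speed is v₁ = √(μ/r₁) = 8.199 km/s.
Transfer-orbit speed at r₁ (vis-viva equation): v_a = √[μ(2/r₁ − 1/a_t)] = 5.592 km/s.
First burn Δv₁ = |v_a − v₁| = 2.607 km/s.
Circular speed at r₂: v₂ = √(μ/r₂) = 14.892 km/s.
Transfer-orbit speed at r₂: v_p = √[μ(2/r₂ − 1/a_t)] = 18.449 km/s.
Second burn Δv₂ = |v₂ − v_p| = 3.557 km/s.
Δv = Δv₁ + Δv₂ = 2.607 + 3.557 = 6.164 km/s.

Δv = 6164 m/s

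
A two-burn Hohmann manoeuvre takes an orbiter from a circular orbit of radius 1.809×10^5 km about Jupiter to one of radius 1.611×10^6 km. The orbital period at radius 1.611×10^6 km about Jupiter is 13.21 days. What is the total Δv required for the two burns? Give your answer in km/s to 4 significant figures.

Δv = 13.91 km/s

From Kepler's third law T² = 4π²r³/μ at r = 1.611×10^6 km, T = 13.21 days = 13.21 × 86400 s = 1.141344×10^6 s: μ = 4π²r³/T² = 1.26711×10^8 km³/s².
Semi-major axis of the transfer orbit: a_t = (1.809×10^5 + 1.611×10^6)/2 = 8.9595×10^5 km.
At r₁ the circular-orbit speed is v₁ = √(μ/r₁) = 26.466 km/s.
Transfer-orbit speed at r₁ (vis-viva): v_p = √[μ(2/r₁ − 1/a_t)] = 35.489 km/s.
First burn Δv₁ = |v_p − v₁| = 9.023 km/s.
Circular speed at r₂: v₂ = √(μ/r₂) = 8.869 km/s.
Transfer-orbit speed at r₂: v_a = √[μ(2/r₂ − 1/a_t)] = 3.985 km/s.
Second burn Δv₂ = |v₂ − v_a| = 4.884 km/s.
Total Δv = Δv₁ + Δv₂ = 13.91 km/s.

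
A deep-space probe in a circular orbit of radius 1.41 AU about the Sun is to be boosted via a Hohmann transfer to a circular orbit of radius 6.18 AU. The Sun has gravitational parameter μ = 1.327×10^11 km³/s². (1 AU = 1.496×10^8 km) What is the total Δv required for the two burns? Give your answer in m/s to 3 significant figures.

Δv = 11600 m/s

In km: r₁ = 1.41 × 1.496×10^8 = 2.10936×10^8 km; r₂ = 6.18 × 1.496×10^8 = 9.24528×10^8 km.
Transfer-ellipse semi-major axis a_t = (r₁ + r₂)/2 = (2.10936×10^8 + 9.24528×10^8)/2 = 5.67732×10^8 km.
Circular speed at r₁: v₁ = √(μ/r₁) = √(1.327×10^11/2.10936×10^8) = 25.082 km/s.
Transfer-orbit speed at r₁ (vis-viva): v_p = √[μ(2/r₁ − 1/a_t)] = 32.007 km/s.
First burn Δv₁ = |v_p − v₁| = 6.925 km/s.
Circular speed at r₂: v₂ = √(μ/r₂) = 11.981 km/s.
Transfer-orbit speed at r₂: v_a = √[μ(2/r₂ − 1/a_t)] = 7.3026 km/s.
Second burn Δv₂ = |v₂ − v_a| = 4.678 km/s.
Total Δv = Δv₁ + Δv₂ = 11.60 km/s.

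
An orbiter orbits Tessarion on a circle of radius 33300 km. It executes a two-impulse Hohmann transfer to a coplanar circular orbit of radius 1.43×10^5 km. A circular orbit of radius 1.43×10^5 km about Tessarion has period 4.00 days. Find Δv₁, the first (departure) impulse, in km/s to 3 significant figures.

From Kepler's third law T² = 4π²r³/μ at r = 1.43×10^5 km, T = 4.00 days = 4.00 × 86400 s = 3.456×10^5 s: μ = 4π²r³/T² = 9.66541×10^5 km³/s².
The Hohmann ellipse has a_t = (r₁ + r₂)/2 = 88150 km.
Circular speed at r = 33300 km: v_c = √(μ/r) = 5.388 km/s.
Vis-viva on the transfer ellipse at r = 33300 km gives v_t = √[μ(2/r − 1/a_t)] = 6.862 km/s.
Δv₁ = |v_t − v_c| = |6.862 − 5.388| = 1.474 km/s.

Δv₁ = 1.47 km/s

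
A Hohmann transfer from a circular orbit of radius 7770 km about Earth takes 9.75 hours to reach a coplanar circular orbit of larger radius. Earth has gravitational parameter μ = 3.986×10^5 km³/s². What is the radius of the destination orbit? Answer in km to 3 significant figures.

Transfer time t = 9.75 hours = 35100 s, and t = π√(a_t³/μ).
So a_t = (μ t²/π²)^(1/3) = (3.986×10^5 × (35100)² / π²)^(1/3) = 36780 km.
Since a_t = (r₁ + r₂)/2, r₂ = 2a_t − r₁ = 2×36780 − 7770 = 65790 km.

r₂ = 65800 km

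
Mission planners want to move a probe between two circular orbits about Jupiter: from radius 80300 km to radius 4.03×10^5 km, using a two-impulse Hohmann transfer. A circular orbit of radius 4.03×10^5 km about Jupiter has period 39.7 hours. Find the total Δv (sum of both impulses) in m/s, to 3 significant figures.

Δv = 19100 m/s

From Kepler's third law T² = 4π²r³/μ at r = 4.03×10^5 km, T = 39.7 hours = 39.7 × 3600 s = 1.4292×10^5 s: μ = 4π²r³/T² = 1.26500×10^8 km³/s².
Transfer-ellipse semi-major axis a_t = (r₁ + r₂)/2 = (80300 + 4.030×10^5)/2 = 2.4165×10^5 km.
Circular speed at r₁: v₁ = √(μ/r₁) = √(1.26500×10^8/80300) = 39.69 km/s.
Transfer-orbit speed at r₁ (vis-viva): v_p = √[μ(2/r₁ − 1/a_t)] = 51.26 km/s.
First burn Δv₁ = |v_p − v₁| = 11.57 km/s.
At r₂, v₂ = √(μ/r₂) = 17.717 km/s.
Transfer-orbit speed at r₂: v_a = √[μ(2/r₂ − 1/a_t)] = 10.213 km/s.
Second burn Δv₂ = |v₂ − v_a| = 7.504 km/s.
Δv = Δv₁ + Δv₂ = 11.57 + 7.504 = 19.07 km/s.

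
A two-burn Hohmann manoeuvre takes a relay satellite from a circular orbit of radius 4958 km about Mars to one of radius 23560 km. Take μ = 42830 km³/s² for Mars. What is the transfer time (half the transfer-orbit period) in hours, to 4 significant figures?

The Hohmann ellipse has a_t = (r₁ + r₂)/2 = 14259 km.
By Kepler's third law the transfer-orbit period is T = 2π√(a_t³/μ), so t = T/2 = 25847 s.
Converting: 25847 s ÷ 3600 s/hour = 7.180 hours.

t = 7.180 hours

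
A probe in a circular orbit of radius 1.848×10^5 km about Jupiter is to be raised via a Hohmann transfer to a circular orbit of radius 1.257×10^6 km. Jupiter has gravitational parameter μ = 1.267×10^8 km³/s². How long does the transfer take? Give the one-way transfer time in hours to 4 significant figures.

t = 47.45 hours

The Hohmann ellipse has a_t = (r₁ + r₂)/2 = 7.209×10^5 km.
Transfer time t = π√(a_t³/μ) = π√((7.209×10^5)³ / 1.267×10^8) = 1.7083×10^5 s.
Converting: 1.7083×10^5 s ÷ 3600 s/hour = 47.45 hours.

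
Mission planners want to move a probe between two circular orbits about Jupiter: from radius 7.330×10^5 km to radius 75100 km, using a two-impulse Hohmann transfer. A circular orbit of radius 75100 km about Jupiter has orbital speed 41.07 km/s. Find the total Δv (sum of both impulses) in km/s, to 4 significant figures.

From the circular-orbit relation v² = μ/r at r = 75100 km: μ = v²r = (41.07)² × 75100 = 1.26675×10^8 km³/s².
Transfer-ellipse semi-major axis a_t = (r₁ + r₂)/2 = (7.330×10^5 + 75100)/2 = 4.0405×10^5 km.
At r₁ the circular-orbit speed is v₁ = √(μ/r₁) = 13.1460 km/s.
On the transfer ellipse at r₁, vis-viva equation gives v_a = √[μ(2/r₁ − 1/a_t)] = 5.66755 km/s.
First burn Δv₁ = |v_a − v₁| = 7.478 km/s.
Circular speed at r₂: v₂ = √(μ/r₂) = 41.07 km/s.
Transfer-orbit speed at r₂: v_p = √[μ(2/r₂ − 1/a_t)] = 55.32 km/s.
Second burn Δv₂ = |v₂ − v_p| = 14.25 km/s.
Δv = Δv₁ + Δv₂ = 7.478 + 14.25 = 21.73 km/s.

Δv = 21.73 km/s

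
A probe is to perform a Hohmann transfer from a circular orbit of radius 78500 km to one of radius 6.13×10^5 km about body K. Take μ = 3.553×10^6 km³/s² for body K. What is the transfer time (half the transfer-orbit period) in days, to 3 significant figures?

t = 3.92 days

Semi-major axis of the transfer orbit: a_t = (78500 + 6.130×10^5)/2 = 3.4575×10^5 km.
By Kepler's third law the transfer-orbit period is T = 2π√(a_t³/μ), so t = T/2 = 3.388×10^5 s.
Converting: 3.388×10^5 s ÷ 86400 s/day = 3.92 days.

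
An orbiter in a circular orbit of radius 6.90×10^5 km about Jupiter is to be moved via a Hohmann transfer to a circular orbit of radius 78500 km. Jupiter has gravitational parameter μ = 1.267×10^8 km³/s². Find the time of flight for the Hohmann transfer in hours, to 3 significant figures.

Semi-major axis of the transfer orbit: a_t = (6.900×10^5 + 78500)/2 = 3.8425×10^5 km.
By Kepler's third law the transfer-orbit period is T = 2π√(a_t³/μ), so t = T/2 = 66480 s.
Converting: 66480 s ÷ 3600 s/hour = 18.5 hours.

t = 18.5 hours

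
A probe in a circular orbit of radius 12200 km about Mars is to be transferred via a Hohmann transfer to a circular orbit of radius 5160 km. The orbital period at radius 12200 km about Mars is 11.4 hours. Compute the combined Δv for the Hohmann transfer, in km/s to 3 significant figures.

Δv = 0.961 km/s

From Kepler's third law T² = 4π²r³/μ at r = 12200 km, T = 11.4 hours = 11.4 × 3600 s = 41040 s: μ = 4π²r³/T² = 42562.2 km³/s².
Transfer-ellipse semi-major axis a_t = (r₁ + r₂)/2 = (12200 + 5160)/2 = 8680 km.
At r₁ the circular-orbit speed is v₁ = √(μ/r₁) = 1.8678 km/s.
Transfer-orbit speed at r₁ (vis-viva equation): v_a = √[μ(2/r₁ − 1/a_t)] = 1.4401 km/s.
First burn Δv₁ = |v_a − v₁| = 0.4277 km/s.
At r₂, v₂ = √(μ/r₂) = 2.8720 km/s.
Transfer-orbit speed at r₂: v_p = √[μ(2/r₂ − 1/a_t)] = 3.4049 km/s.
Second burn Δv₂ = |v₂ − v_p| = 0.5329 km/s.
Δv = Δv₁ + Δv₂ = 0.4277 + 0.5329 = 0.9606 km/s.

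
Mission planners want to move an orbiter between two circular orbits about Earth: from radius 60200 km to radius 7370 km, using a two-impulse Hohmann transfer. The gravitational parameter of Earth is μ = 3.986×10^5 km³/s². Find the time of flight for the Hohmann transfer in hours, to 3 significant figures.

The Hohmann ellipse has a_t = (r₁ + r₂)/2 = 33785 km.
Half the transfer-orbit period gives t = π√(a_t³/μ) = 30900 s.
Converting: 30900 s ÷ 3600 s/hour = 8.58 hours.

t = 8.58 hours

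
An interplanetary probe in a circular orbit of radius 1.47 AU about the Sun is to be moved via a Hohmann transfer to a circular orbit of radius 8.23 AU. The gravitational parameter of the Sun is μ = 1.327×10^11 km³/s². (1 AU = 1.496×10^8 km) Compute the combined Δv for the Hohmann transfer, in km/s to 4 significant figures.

In km: r₁ = 1.47 × 1.496×10^8 = 2.19912×10^8 km; r₂ = 8.23 × 1.496×10^8 = 1.231208×10^9 km.
The Hohmann ellipse has a_t = (r₁ + r₂)/2 = 7.2556×10^8 km.
At r₁ the circular-orbit speed is v₁ = √(μ/r₁) = 24.5647 km/s.
Transfer-orbit speed at r₁ (v² = μ(2/r − 1/a)): v_p = √[μ(2/r₁ − 1/a_t)] = 31.9993 km/s.
First burn Δv₁ = |v_p − v₁| = 7.435 km/s.
At r₂, v₂ = √(μ/r₂) = 10.3817 km/s.
Transfer-orbit speed at r₂: v_a = √[μ(2/r₂ − 1/a_t)] = 5.71554 km/s.
Second burn Δv₂ = |v₂ − v_a| = 4.666 km/s.
Total Δv = Δv₁ + Δv₂ = 12.10 km/s.

Δv = 12.10 km/s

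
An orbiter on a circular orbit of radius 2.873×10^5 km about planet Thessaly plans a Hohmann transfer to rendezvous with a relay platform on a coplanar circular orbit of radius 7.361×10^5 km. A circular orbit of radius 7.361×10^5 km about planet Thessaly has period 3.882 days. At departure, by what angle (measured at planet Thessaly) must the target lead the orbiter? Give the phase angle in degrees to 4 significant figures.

From Kepler's third law T² = 4π²r³/μ at r = 7.361×10^5 km, T = 3.882 days = 3.882 × 86400 s = 3.354048×10^5 s: μ = 4π²r³/T² = 1.39969×10^8 km³/s².
Semi-major axis of the transfer orbit: a_t = (2.873×10^5 + 7.361×10^5)/2 = 5.117×10^5 km.
Transfer time t = π√(a_t³/μ) = 97198.0 s.
Target angular speed ω₂ = √(μ/r₂³) = 1.87331×10^-5 rad/s.
Angle swept by the target during transfer: ω₂·t = 1.82082 rad = 104.33°.
Arrival is 180° from departure on the ellipse, so φ = 180° − 104.33° = 75.67°.

φ = 75.67°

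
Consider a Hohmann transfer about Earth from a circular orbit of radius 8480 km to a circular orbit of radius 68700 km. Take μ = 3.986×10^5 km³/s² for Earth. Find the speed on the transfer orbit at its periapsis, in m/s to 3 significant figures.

Transfer-ellipse semi-major axis a_t = (r₁ + r₂)/2 = (8480 + 68700)/2 = 38590 km.
The periapsis of the transfer ellipse is at r = 8480 km.
From the vis-viva equation, v = √[μ(2/r − 1/a_t)] = 9.148 km/s.

v = 9150 m/s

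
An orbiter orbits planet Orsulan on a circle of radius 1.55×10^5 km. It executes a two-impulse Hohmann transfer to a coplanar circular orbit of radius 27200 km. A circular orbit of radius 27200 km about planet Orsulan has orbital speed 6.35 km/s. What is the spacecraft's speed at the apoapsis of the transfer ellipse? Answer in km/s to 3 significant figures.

From the circular-orbit relation v² = μ/r at r = 27200 km: μ = v²r = (6.35)² × 27200 = 1.09677×10^6 km³/s².
Semi-major axis of the transfer orbit: a_t = (1.550×10^5 + 27200)/2 = 91100 km.
At apoapsis, r = 1.550×10^5 km.
Applying v² = μ(2/r − 1/a_t): v = 1.454 km/s.

v = 1.45 km/s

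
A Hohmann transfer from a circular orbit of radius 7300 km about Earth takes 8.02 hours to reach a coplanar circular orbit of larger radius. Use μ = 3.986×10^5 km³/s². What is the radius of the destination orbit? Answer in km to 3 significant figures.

Transfer time t = 8.02 hours = 28872 s, and t = π√(a_t³/μ).
So a_t = (μ t²/π²)^(1/3) = (3.986×10^5 × (28872)² / π²)^(1/3) = 32290 km.
Since a_t = (r₁ + r₂)/2, r₂ = 2a_t − r₁ = 2×32290 − 7300 = 57280 km.

r₂ = 57300 km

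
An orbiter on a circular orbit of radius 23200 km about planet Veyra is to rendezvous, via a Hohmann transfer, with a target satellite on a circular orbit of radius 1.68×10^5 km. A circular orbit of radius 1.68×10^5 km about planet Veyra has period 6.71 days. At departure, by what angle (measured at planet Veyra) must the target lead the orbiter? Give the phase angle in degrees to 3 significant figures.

φ = 103°

From Kepler's third law T² = 4π²r³/μ at r = 1.68×10^5 km, T = 6.71 days = 6.71 × 86400 s = 5.79744×10^5 s: μ = 4π²r³/T² = 5.56949×10^5 km³/s².
Transfer-ellipse semi-major axis a_t = (r₁ + r₂)/2 = (23200 + 1.680×10^5)/2 = 95600 km.
The half-period of the transfer ellipse is t = π√(a_t³/μ) = 1.2443×10^5 s.
Target angular speed ω₂ = √(μ/r₂³) = 1.0838×10^-5 rad/s.
Angle swept by the target during transfer: ω₂·t = 1.3486 rad = 77.27°.
The orbiter traverses 180° on the transfer ellipse, so the target must lead by 180° − 77.27° = 103°.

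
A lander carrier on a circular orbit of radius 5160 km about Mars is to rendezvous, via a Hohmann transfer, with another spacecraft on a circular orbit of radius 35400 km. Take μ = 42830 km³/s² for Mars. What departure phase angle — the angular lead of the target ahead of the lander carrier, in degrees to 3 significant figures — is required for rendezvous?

φ = 102°

The Hohmann ellipse has a_t = (r₁ + r₂)/2 = 20280 km.
The half-period of the transfer ellipse is t = π√(a_t³/μ) = 43841 s.
Target angular speed ω₂ = √(μ/r₂³) = 3.1072×10^-5 rad/s.
Angle swept by the target during transfer: ω₂·t = 1.3622 rad = 78.05°.
Arrival is 180° from departure on the ellipse, so φ = 180° − 78.05° = 102°.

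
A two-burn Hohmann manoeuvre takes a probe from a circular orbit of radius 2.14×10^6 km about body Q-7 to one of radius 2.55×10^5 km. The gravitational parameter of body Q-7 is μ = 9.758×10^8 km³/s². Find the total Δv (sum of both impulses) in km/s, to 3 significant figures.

Transfer-ellipse semi-major axis a_t = (r₁ + r₂)/2 = (2.140×10^6 + 2.550×10^5)/2 = 1.1975×10^6 km.
At r₁ the circular-orbit speed is v₁ = √(μ/r₁) = 21.35 km/s.
On the transfer ellipse at r₁, vis-viva gives v_a = √[μ(2/r₁ − 1/a_t)] = 9.854 km/s.
First burn Δv₁ = |v_a − v₁| = 11.50 km/s.
Circular speed at r₂: v₂ = √(μ/r₂) = 61.8601 km/s.
Transfer-orbit speed at r₂: v_p = √[μ(2/r₂ − 1/a_t)] = 82.6950 km/s.
Second burn Δv₂ = |v₂ − v_p| = 20.83 km/s.
Δv = Δv₁ + Δv₂ = 11.50 + 20.83 = 32.33 km/s.

Δv = 32.3 km/s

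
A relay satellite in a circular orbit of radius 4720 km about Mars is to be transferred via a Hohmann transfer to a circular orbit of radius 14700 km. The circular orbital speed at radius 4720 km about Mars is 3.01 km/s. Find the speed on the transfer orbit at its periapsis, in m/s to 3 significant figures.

v = 3700 m/s

From the circular-orbit relation v² = μ/r at r = 4720 km: μ = v²r = (3.01)² × 4720 = 42763.7 km³/s².
Semi-major axis of the transfer orbit: a_t = (4720 + 14700)/2 = 9710 km.
The periapsis of the transfer ellipse is at r = 4720 km.
Vis-viva: v = √[μ(2/r − 1/a_t)] = √[42763.7 × (2/4720 − 1/9710)] = 3.704 km/s.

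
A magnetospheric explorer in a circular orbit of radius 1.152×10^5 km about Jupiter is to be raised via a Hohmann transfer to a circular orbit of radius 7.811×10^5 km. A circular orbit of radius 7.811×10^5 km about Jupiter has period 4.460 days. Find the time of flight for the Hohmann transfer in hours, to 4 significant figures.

t = 23.26 hours

From Kepler's third law T² = 4π²r³/μ at r = 7.811×10^5 km, T = 4.460 days = 4.460 × 86400 s = 3.85344×10^5 s: μ = 4π²r³/T² = 1.26702×10^8 km³/s².
Semi-major axis of the transfer orbit: a_t = (1.152×10^5 + 7.811×10^5)/2 = 4.4815×10^5 km.
Transfer time t = π√(a_t³/μ) = π√((4.4815×10^5)³ / 1.26702×10^8) = 83730 s.
Converting: 83730 s ÷ 3600 s/hour = 23.26 hours.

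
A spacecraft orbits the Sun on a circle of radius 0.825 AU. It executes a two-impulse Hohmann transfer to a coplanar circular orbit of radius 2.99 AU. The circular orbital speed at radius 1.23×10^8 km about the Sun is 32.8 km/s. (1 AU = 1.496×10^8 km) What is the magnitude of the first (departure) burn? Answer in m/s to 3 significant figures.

Δv₁ = 8250 m/s

From the circular-orbit relation v² = μ/r at r = 1.23×10^8 km: μ = v²r = (32.8)² × 1.23×10^8 = 1.32328×10^11 km³/s².
In km: r₁ = 0.825 × 1.496×10^8 = 1.2342×10^8 km; r₂ = 2.99 × 1.496×10^8 = 4.47304×10^8 km.
Transfer-ellipse semi-major axis a_t = (r₁ + r₂)/2 = (1.2342×10^8 + 4.47304×10^8)/2 = 2.85362×10^8 km.
On the circular orbit at r = 1.2342×10^8 km, v_c = √(μ/r) = 32.74414 km/s.
Vis-viva on the transfer ellipse at r = 1.2342×10^8 km gives v_t = √[μ(2/r − 1/a_t)] = 40.99557 km/s.
Δv₁ = |v_t − v_c| = |40.99557 − 32.74414| = 8.251 km/s.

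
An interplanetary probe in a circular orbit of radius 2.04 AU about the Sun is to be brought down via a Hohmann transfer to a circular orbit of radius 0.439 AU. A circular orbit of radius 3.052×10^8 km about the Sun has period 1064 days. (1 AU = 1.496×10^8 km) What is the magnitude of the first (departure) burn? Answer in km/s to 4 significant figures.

Δv₁ = 8.446 km/s

From Kepler's third law T² = 4π²r³/μ at r = 3.052×10^8 km, T = 1064 days = 1064 × 86400 s = 9.19296×10^7 s: μ = 4π²r³/T² = 1.32801×10^11 km³/s².
In km: r₁ = 2.04 × 1.496×10^8 = 3.05184×10^8 km; r₂ = 0.439 × 1.496×10^8 = 6.56744×10^7 km.
The Hohmann ellipse has a_t = (r₁ + r₂)/2 = 1.854292×10^8 km.
On the circular orbit at r = 3.05184×10^8 km, v_c = √(μ/r) = 20.8603 km/s.
Vis-viva on the transfer ellipse at r = 3.05184×10^8 km gives v_t = √[μ(2/r − 1/a_t)] = 12.4145 km/s.
Δv₁ = |v_t − v_c| = |12.4145 − 20.8603| = 8.446 km/s.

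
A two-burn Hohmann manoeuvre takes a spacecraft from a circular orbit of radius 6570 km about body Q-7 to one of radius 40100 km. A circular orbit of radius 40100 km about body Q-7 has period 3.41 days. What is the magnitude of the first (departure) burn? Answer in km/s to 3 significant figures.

From Kepler's third law T² = 4π²r³/μ at r = 40100 km, T = 3.41 days = 3.41 × 86400 s = 2.94624×10^5 s: μ = 4π²r³/T² = 29326.3 km³/s².
Transfer-ellipse semi-major axis a_t = (r₁ + r₂)/2 = (6570 + 40100)/2 = 23335 km.
Circular speed at r = 6570 km: v_c = √(μ/r) = 2.11274 km/s.
Transfer-orbit speed at the same r (vis-viva, a = a_t): v_t = √[μ(2/r − 1/a_t)] = 2.76958 km/s.
Δv₁ = |v_t − v_c| = |2.76958 − 2.11274| = 0.6568 km/s.

Δv₁ = 0.657 km/s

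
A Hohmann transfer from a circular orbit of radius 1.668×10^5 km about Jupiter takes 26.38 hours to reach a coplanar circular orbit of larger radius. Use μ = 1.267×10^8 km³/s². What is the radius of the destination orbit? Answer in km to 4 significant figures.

Transfer time t = 26.38 hours = 94968 s, and t = π√(a_t³/μ).
So a_t = (μ t²/π²)^(1/3) = (1.267×10^8 × (94968)² / π²)^(1/3) = 4.8739×10^5 km.
Since a_t = (r₁ + r₂)/2, r₂ = 2a_t − r₁ = 2×4.8739×10^5 − 1.668×10^5 = 8.0798×10^5 km.

r₂ = 8.080×10^5 km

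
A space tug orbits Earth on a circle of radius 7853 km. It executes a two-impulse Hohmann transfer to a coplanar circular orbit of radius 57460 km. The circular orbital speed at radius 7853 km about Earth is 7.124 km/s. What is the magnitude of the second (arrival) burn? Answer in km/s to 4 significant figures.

From the circular-orbit relation v² = μ/r at r = 7853 km: μ = v²r = (7.124)² × 7853 = 3.98551×10^5 km³/s².
Semi-major axis of the transfer orbit: a_t = (7853 + 57460)/2 = 32656.5 km.
Circular speed at r = 57460 km: v_c = √(μ/r) = 2.6337 km/s.
Transfer-orbit speed at the same r (vis-viva, a = a_t): v_t = √[μ(2/r − 1/a_t)] = 1.2915 km/s.
Δv₂ = |v_t − v_c| = |1.2915 − 2.6337| = 1.342 km/s.

Δv₂ = 1.342 km/s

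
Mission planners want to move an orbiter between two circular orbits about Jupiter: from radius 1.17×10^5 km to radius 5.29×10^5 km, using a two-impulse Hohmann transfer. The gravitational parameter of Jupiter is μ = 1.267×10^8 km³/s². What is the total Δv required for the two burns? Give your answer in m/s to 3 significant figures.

Δv = 15400 m/s

Transfer-ellipse semi-major axis a_t = (r₁ + r₂)/2 = (1.170×10^5 + 5.290×10^5)/2 = 3.230×10^5 km.
At r₁ the circular-orbit speed is v₁ = √(μ/r₁) = 32.908 km/s.
On the transfer ellipse at r₁, vis-viva equation gives v_p = √[μ(2/r₁ − 1/a_t)] = 42.114 km/s.
First burn Δv₁ = |v_p − v₁| = 9.206 km/s.
Circular speed at r₂: v₂ = √(μ/r₂) = 15.476 km/s.
Transfer-orbit speed at r₂: v_a = √[μ(2/r₂ − 1/a_t)] = 9.3143 km/s.
Second burn Δv₂ = |v₂ − v_a| = 6.162 km/s.
Total Δv = Δv₁ + Δv₂ = 15.37 km/s.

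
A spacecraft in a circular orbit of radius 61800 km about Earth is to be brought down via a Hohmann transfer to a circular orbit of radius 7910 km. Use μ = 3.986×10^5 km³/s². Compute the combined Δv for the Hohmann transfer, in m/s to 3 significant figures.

The Hohmann ellipse has a_t = (r₁ + r₂)/2 = 34855 km.
At r₁ the circular-orbit speed is v₁ = √(μ/r₁) = 2.539653 km/s.
Transfer-orbit speed at r₁ (v² = μ(2/r − 1/a)): v_a = √[μ(2/r₁ − 1/a_t)] = 1.209846 km/s.
First burn Δv₁ = |v_a − v₁| = 1.32981 km/s.
Circular speed at r₂: v₂ = √(μ/r₂) = 7.09873 km/s.
Transfer-orbit speed at r₂: v_p = √[μ(2/r₂ − 1/a_t)] = 9.45240 km/s.
Second burn Δv₂ = |v₂ − v_p| = 2.35367 km/s.
Δv = Δv₁ + Δv₂ = 1.32981 + 2.35367 = 3.683 km/s.

Δv = 3680 m/s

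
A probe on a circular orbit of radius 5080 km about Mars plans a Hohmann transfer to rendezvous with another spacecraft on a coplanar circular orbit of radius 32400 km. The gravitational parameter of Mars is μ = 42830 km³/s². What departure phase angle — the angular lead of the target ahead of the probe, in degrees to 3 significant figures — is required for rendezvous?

Transfer-ellipse semi-major axis a_t = (r₁ + r₂)/2 = (5080 + 32400)/2 = 18740 km.
The half-period of the transfer ellipse is t = π√(a_t³/μ) = 38940 s.
The target's mean motion on its circular orbit is ω₂ = √(μ/r₂³) = 3.549×10^-5 rad/s.
Angle swept by the target during transfer: ω₂·t = 1.382 rad = 79.18°.
The probe traverses 180° on the transfer ellipse, so the target must lead by 180° − 79.18° = 101°.

φ = 101°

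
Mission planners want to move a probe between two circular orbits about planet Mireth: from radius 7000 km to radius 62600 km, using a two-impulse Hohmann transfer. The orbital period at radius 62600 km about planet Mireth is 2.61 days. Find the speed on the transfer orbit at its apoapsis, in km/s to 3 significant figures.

v = 0.782 km/s

From Kepler's third law T² = 4π²r³/μ at r = 62600 km, T = 2.61 days = 2.61 × 86400 s = 2.25504×10^5 s: μ = 4π²r³/T² = 1.90447×10^5 km³/s².
Semi-major axis of the transfer orbit: a_t = (7000 + 62600)/2 = 34800 km.
The apoapsis of the transfer ellipse is at r = 62600 km.
Vis-viva: v = √[μ(2/r − 1/a_t)] = √[1.90447×10^5 × (2/62600 − 1/34800)] = 0.7823 km/s.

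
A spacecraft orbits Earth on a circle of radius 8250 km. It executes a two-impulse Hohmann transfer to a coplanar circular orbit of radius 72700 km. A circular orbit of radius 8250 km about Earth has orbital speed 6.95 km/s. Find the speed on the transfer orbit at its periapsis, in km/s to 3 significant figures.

From the circular-orbit relation v² = μ/r at r = 8250 km: μ = v²r = (6.95)² × 8250 = 3.98496×10^5 km³/s².
Transfer-ellipse semi-major axis a_t = (r₁ + r₂)/2 = (8250 + 72700)/2 = 40475 km.
The periapsis of the transfer ellipse is at r = 8250 km.
Vis-viva: v = √[μ(2/r − 1/a_t)] = √[3.98496×10^5 × (2/8250 − 1/40475)] = 9.314 km/s.

v = 9.31 km/s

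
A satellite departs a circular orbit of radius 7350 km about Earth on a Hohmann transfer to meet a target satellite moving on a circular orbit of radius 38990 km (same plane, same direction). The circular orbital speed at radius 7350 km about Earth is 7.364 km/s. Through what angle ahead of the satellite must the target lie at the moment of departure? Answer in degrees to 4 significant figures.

From the circular-orbit relation v² = μ/r at r = 7350 km: μ = v²r = (7.364)² × 7350 = 3.98579×10^5 km³/s².
The Hohmann ellipse has a_t = (r₁ + r₂)/2 = 23170 km.
The half-period of the transfer ellipse is t = π√(a_t³/μ) = 17550 s.
Target angular speed ω₂ = √(μ/r₂³) = 8.2003×10^-5 rad/s.
Angle swept by the target during transfer: ω₂·t = 1.4392 rad = 82.46°.
The satellite traverses 180° on the transfer ellipse, so the target must lead by 180° − 82.46° = 97.54°.

φ = 97.54°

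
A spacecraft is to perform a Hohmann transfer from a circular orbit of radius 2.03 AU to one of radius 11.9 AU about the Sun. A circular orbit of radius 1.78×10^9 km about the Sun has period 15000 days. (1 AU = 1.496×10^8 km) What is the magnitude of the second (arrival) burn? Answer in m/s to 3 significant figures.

From Kepler's third law T² = 4π²r³/μ at r = 1.78×10^9 km, T = 15000 days = 15000 × 86400 s = 1.296×10^9 s: μ = 4π²r³/T² = 1.32559×10^11 km³/s².
In km: r₁ = 2.03 × 1.496×10^8 = 3.03688×10^8 km; r₂ = 11.9 × 1.496×10^8 = 1.78024×10^9 km.
Transfer-ellipse semi-major axis a_t = (r₁ + r₂)/2 = (3.03688×10^8 + 1.78024×10^9)/2 = 1.041964×10^9 km.
Circular speed at r = 1.78024×10^9 km: v_c = √(μ/r) = 8.62910 km/s.
Vis-viva on the transfer ellipse at r = 1.78024×10^9 km gives v_t = √[μ(2/r − 1/a_t)] = 4.65857 km/s.
Δv₂ = |v_t − v_c| = |4.65857 − 8.62910| = 3.971 km/s.

Δv₂ = 3970 m/s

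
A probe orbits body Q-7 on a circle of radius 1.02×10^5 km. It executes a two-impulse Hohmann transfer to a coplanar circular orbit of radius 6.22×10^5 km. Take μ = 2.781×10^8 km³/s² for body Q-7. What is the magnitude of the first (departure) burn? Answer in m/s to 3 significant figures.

The Hohmann ellipse has a_t = (r₁ + r₂)/2 = 3.620×10^5 km.
Circular speed at r = 1.020×10^5 km: v_c = √(μ/r) = 52.216 km/s.
Vis-viva on the transfer ellipse at r = 1.020×10^5 km gives v_t = √[μ(2/r − 1/a_t)] = 68.445 km/s.
Δv₁ = |v_t − v_c| = |68.445 − 52.216| = 16.23 km/s.

Δv₁ = 16200 m/s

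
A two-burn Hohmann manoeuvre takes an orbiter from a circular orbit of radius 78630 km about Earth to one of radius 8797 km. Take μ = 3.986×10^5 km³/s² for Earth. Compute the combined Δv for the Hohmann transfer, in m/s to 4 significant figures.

Semi-major axis of the transfer orbit: a_t = (78630 + 8797)/2 = 43713.5 km.
Circular speed at r₁: v₁ = √(μ/r₁) = √(3.986×10^5/78630) = 2.25151 km/s.
On the transfer ellipse at r₁, vis-viva gives v_a = √[μ(2/r₁ − 1/a_t)] = 1.01003 km/s.
First burn Δv₁ = |v_a − v₁| = 1.241 km/s.
Circular speed at r₂: v₂ = √(μ/r₂) = 6.731 km/s.
Transfer-orbit speed at r₂: v_p = √[μ(2/r₂ − 1/a_t)] = 9.028 km/s.
Second burn Δv₂ = |v₂ − v_p| = 2.297 km/s.
Total Δv = Δv₁ + Δv₂ = 3.538 km/s.

Δv = 3538 m/s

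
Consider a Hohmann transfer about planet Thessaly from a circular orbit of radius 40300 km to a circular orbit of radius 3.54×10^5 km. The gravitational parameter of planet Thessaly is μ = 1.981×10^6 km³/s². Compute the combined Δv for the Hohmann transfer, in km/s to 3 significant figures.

The Hohmann ellipse has a_t = (r₁ + r₂)/2 = 1.9715×10^5 km.
At r₁ the circular-orbit speed is v₁ = √(μ/r₁) = 7.011 km/s.
On the transfer ellipse at r₁, v² = μ(2/r − 1/a) gives v_p = √[μ(2/r₁ − 1/a_t)] = 9.395 km/s.
First burn Δv₁ = |v_p − v₁| = 2.384 km/s.
At r₂, v₂ = √(μ/r₂) = 2.366 km/s.
Transfer-orbit speed at r₂: v_a = √[μ(2/r₂ − 1/a_t)] = 1.070 km/s.
Second burn Δv₂ = |v₂ − v_a| = 1.296 km/s.
Total Δv = Δv₁ + Δv₂ = 3.680 km/s.

Δv = 3.68 km/s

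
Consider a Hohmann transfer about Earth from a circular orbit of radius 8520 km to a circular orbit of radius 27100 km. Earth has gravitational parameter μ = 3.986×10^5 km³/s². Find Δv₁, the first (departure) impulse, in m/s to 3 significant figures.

The Hohmann ellipse has a_t = (r₁ + r₂)/2 = 17810 km.
On the circular orbit at r = 8520 km, v_c = √(μ/r) = 6.840 km/s.
Transfer-orbit speed at the same r (vis-viva, a = a_t): v_t = √[μ(2/r − 1/a_t)] = 8.437 km/s.
Δv₁ = |v_t − v_c| = |8.437 − 6.840| = 1.597 km/s.

Δv₁ = 1600 m/s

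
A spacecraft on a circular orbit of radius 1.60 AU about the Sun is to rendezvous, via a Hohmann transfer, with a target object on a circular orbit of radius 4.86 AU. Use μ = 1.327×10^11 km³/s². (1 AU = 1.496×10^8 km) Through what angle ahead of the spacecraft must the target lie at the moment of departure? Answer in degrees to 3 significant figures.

In km: r₁ = 1.60 × 1.496×10^8 = 2.3936×10^8 km; r₂ = 4.86 × 1.496×10^8 = 7.27056×10^8 km.
Semi-major axis of the transfer orbit: a_t = (2.3936×10^8 + 7.27056×10^8)/2 = 4.83208×10^8 km.
Transfer time t = π√(a_t³/μ) = 9.1604×10^7 s.
The target's mean motion on its circular orbit is ω₂ = √(μ/r₂³) = 1.8582×10^-8 rad/s.
Angle swept by the target during transfer: ω₂·t = 1.7022 rad = 97.53°.
The spacecraft traverses 180° on the transfer ellipse, so the target must lead by 180° − 97.53° = 82.5°.

φ = 82.5°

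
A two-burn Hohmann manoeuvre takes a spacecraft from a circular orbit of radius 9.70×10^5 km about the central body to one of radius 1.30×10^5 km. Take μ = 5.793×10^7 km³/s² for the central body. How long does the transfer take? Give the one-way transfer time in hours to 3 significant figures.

Semi-major axis of the transfer orbit: a_t = (9.700×10^5 + 1.300×10^5)/2 = 5.500×10^5 km.
Half the transfer-orbit period gives t = π√(a_t³/μ) = 1.684×10^5 s.
Converting: 1.684×10^5 s ÷ 3600 s/hour = 46.8 hours.

t = 46.8 hours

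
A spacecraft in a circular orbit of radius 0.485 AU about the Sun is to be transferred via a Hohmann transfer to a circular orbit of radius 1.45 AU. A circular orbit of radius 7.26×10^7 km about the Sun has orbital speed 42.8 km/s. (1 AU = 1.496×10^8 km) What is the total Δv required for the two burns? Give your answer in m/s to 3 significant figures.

Δv = 16800 m/s

From the circular-orbit relation v² = μ/r at r = 7.26×10^7 km: μ = v²r = (42.8)² × 7.26×10^7 = 1.32992×10^11 km³/s².
In km: r₁ = 0.485 × 1.496×10^8 = 7.2556×10^7 km; r₂ = 1.45 × 1.496×10^8 = 2.1692×10^8 km.
The Hohmann ellipse has a_t = (r₁ + r₂)/2 = 1.44738×10^8 km.
At r₁ the circular-orbit speed is v₁ = √(μ/r₁) = 42.813 km/s.
On the transfer ellipse at r₁, vis-viva equation gives v_p = √[μ(2/r₁ − 1/a_t)] = 52.412 km/s.
First burn Δv₁ = |v_p − v₁| = 9.599 km/s.
At r₂, v₂ = √(μ/r₂) = 24.76 km/s.
Transfer-orbit speed at r₂: v_a = √[μ(2/r₂ − 1/a_t)] = 17.53 km/s.
Second burn Δv₂ = |v₂ − v_a| = 7.230 km/s.
Total Δv = Δv₁ + Δv₂ = 16.83 km/s.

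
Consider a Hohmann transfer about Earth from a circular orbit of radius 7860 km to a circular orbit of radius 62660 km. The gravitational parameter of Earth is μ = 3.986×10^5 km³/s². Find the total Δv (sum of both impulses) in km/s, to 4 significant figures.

Semi-major axis of the transfer orbit: a_t = (7860 + 62660)/2 = 35260 km.
At r₁ the circular-orbit speed is v₁ = √(μ/r₁) = 7.121 km/s.
Transfer-orbit speed at r₁ (v² = μ(2/r − 1/a)): v_p = √[μ(2/r₁ − 1/a_t)] = 9.493 km/s.
First burn Δv₁ = |v_p − v₁| = 2.372 km/s.
Circular speed at r₂: v₂ = √(μ/r₂) = 2.522 km/s.
Transfer-orbit speed at r₂: v_a = √[μ(2/r₂ − 1/a_t)] = 1.191 km/s.
Second burn Δv₂ = |v₂ − v_a| = 1.331 km/s.
Total Δv = Δv₁ + Δv₂ = 3.703 km/s.

Δv = 3.703 km/s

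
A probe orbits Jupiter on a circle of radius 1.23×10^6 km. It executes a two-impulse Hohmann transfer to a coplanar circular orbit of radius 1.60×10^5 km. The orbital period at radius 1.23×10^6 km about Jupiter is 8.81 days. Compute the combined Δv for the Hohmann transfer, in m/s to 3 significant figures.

From Kepler's third law T² = 4π²r³/μ at r = 1.23×10^6 km, T = 8.81 days = 8.81 × 86400 s = 7.61184×10^5 s: μ = 4π²r³/T² = 1.26793×10^8 km³/s².
Transfer-ellipse semi-major axis a_t = (r₁ + r₂)/2 = (1.230×10^6 + 1.600×10^5)/2 = 6.950×10^5 km.
Circular speed at r₁: v₁ = √(μ/r₁) = √(1.26793×10^8/1.230×10^6) = 10.15302 km/s.
Transfer-orbit speed at r₁ (vis-viva): v_a = √[μ(2/r₁ − 1/a_t)] = 4.871502 km/s.
First burn Δv₁ = |v_a − v₁| = 5.282 km/s.
Circular speed at r₂: v₂ = √(μ/r₂) = 28.151 km/s.
Transfer-orbit speed at r₂: v_p = √[μ(2/r₂ − 1/a_t)] = 37.450 km/s.
Second burn Δv₂ = |v₂ − v_p| = 9.299 km/s.
Total Δv = Δv₁ + Δv₂ = 14.58 km/s.

Δv = 14600 m/s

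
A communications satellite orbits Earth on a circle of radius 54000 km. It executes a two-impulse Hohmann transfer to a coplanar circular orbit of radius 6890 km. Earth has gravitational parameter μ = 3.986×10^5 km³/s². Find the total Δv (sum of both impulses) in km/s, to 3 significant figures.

Δv = 3.95 km/s

Semi-major axis of the transfer orbit: a_t = (54000 + 6890)/2 = 30445 km.
Circular speed at r₁: v₁ = √(μ/r₁) = √(3.986×10^5/54000) = 2.7169 km/s.
Transfer-orbit speed at r₁ (vis-viva): v_a = √[μ(2/r₁ − 1/a_t)] = 1.2925 km/s.
First burn Δv₁ = |v_a − v₁| = 1.424 km/s.
At r₂, v₂ = √(μ/r₂) = 7.606 km/s.
Transfer-orbit speed at r₂: v_p = √[μ(2/r₂ − 1/a_t)] = 10.13 km/s.
Second burn Δv₂ = |v₂ − v_p| = 2.524 km/s.
Δv = Δv₁ + Δv₂ = 1.424 + 2.524 = 3.948 km/s.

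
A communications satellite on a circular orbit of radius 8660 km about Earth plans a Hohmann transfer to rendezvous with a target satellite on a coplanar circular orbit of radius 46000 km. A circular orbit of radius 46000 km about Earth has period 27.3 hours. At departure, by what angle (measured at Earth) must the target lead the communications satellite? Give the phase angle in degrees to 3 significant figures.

From Kepler's third law T² = 4π²r³/μ at r = 46000 km, T = 27.3 hours = 27.3 × 3600 s = 98280 s: μ = 4π²r³/T² = 3.97835×10^5 km³/s².
The Hohmann ellipse has a_t = (r₁ + r₂)/2 = 27330 km.
The half-period of the transfer ellipse is t = π√(a_t³/μ) = 22504 s.
The target's mean motion on its circular orbit is ω₂ = √(μ/r₂³) = 6.3931×10^-5 rad/s.
Angle swept by the target during transfer: ω₂·t = 1.4387 rad = 82.43°.
Arrival is 180° from departure on the ellipse, so φ = 180° − 82.43° = 97.6°.

φ = 97.6°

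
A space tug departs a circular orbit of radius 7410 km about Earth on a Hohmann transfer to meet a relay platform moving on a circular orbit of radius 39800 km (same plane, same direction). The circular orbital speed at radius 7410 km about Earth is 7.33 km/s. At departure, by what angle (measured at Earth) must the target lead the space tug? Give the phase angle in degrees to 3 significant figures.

From the circular-orbit relation v² = μ/r at r = 7410 km: μ = v²r = (7.33)² × 7410 = 3.98131×10^5 km³/s².
Transfer-ellipse semi-major axis a_t = (r₁ + r₂)/2 = (7410 + 39800)/2 = 23605 km.
The half-period of the transfer ellipse is t = π√(a_t³/μ) = 18060 s.
The target's mean motion on its circular orbit is ω₂ = √(μ/r₂³) = 7.947×10^-5 rad/s.
Angle swept by the target during transfer: ω₂·t = 1.435 rad = 82.22°.
The space tug traverses 180° on the transfer ellipse, so the target must lead by 180° − 82.22° = 97.8°.

φ = 97.8°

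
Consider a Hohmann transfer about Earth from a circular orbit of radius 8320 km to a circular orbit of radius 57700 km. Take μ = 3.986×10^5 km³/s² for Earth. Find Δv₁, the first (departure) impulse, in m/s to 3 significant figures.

Semi-major axis of the transfer orbit: a_t = (8320 + 57700)/2 = 33010 km.
On the circular orbit at r = 8320 km, v_c = √(μ/r) = 6.922 km/s.
Vis-viva on the transfer ellipse at r = 8320 km gives v_t = √[μ(2/r − 1/a_t)] = 9.151 km/s.
Δv₁ = |v_t − v_c| = |9.151 − 6.922| = 2.229 km/s.

Δv₁ = 2230 m/s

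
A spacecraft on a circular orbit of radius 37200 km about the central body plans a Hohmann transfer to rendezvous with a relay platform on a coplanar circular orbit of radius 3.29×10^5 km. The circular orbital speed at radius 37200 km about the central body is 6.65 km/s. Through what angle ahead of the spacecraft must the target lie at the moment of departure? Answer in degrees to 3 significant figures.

From the circular-orbit relation v² = μ/r at r = 37200 km: μ = v²r = (6.65)² × 37200 = 1.64508×10^6 km³/s².
Semi-major axis of the transfer orbit: a_t = (37200 + 3.290×10^5)/2 = 1.831×10^5 km.
The half-period of the transfer ellipse is t = π√(a_t³/μ) = 1.919×10^5 s.
Target angular speed ω₂ = √(μ/r₂³) = 6.797×10^-6 rad/s.
Angle swept by the target during transfer: ω₂·t = 1.3043 rad = 74.73°.
The spacecraft traverses 180° on the transfer ellipse, so the target must lead by 180° − 74.73° = 105°.

φ = 105°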